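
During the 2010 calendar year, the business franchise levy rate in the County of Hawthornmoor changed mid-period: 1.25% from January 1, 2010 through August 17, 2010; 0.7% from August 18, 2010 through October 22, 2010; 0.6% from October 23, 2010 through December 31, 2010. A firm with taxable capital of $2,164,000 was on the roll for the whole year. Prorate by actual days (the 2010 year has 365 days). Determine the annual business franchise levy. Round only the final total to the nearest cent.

January 1 – August 17, 2010: 229 days at 1.25% → $2,164,000 × 1.25% × 229/365 = $16,971.0959
August 18 – October 22, 2010: 66 days at 0.7% → $2,164,000 × 0.7% × 66/365 = $2,739.0904
October 23 – December 31, 2010: 70 days at 0.6% → $2,164,000 × 0.6% × 70/365 = $2,490.0822
Total = $22,200.2685

$22,200.27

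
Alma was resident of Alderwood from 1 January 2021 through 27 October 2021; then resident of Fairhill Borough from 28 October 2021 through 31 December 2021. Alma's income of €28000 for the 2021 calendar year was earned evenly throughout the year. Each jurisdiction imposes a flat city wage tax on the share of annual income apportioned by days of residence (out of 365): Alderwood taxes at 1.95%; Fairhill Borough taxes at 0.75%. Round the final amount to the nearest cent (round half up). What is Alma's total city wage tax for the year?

€486.16

Alderwood, 1 January – 27 October 2021: 300 days → €28000 × 1.95% × 300/365 = €448.7671
Fairhill Borough, 28 October – 31 December 2021: 65 days → €28000 × 0.75% × 65/365 = €37.3973
Total = €486.1644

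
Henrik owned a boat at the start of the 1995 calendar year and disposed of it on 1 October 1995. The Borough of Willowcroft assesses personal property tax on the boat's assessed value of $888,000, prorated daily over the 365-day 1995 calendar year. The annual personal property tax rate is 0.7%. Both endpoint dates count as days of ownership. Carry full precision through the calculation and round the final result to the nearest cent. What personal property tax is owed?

Days held (1 January – 1 October 1995): 274 out of 365
Tax = $888,000 × 0.7% × 274/365 = $4,666.2575

$4,666.26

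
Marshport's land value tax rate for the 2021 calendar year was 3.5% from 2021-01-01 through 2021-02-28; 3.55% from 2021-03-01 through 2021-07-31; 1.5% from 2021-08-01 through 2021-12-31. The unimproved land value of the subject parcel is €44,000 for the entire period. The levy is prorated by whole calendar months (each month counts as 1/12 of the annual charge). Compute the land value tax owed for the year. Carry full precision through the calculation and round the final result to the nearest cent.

€1,182.50

2021-01-01 to 2021-02-28: 2 months at 3.5% → €44,000 × 3.5% × 2/12 = €256.6667
2021-03-01 to 2021-07-31: 5 months at 3.55% → €44,000 × 3.55% × 5/12 = €650.8333
2021-08-01 to 2021-12-31: 5 months at 1.5% → €44,000 × 1.5% × 5/12 = €275.0000
Total = €1,182.5000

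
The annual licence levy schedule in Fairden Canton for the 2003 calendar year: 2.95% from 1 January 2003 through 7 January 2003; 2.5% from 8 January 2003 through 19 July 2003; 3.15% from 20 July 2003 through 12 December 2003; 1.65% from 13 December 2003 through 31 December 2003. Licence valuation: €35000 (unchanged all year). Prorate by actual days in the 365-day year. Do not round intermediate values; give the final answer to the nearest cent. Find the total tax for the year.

1 January – 7 January 2003: 7 days at 2.95% → €35000 × 2.95% × 7/365 = €19.8014
8 January – 19 July 2003: 193 days at 2.5% → €35000 × 2.5% × 193/365 = €462.6712
20 July – 12 December 2003: 146 days at 3.15% → €35000 × 3.15% × 146/365 = €441.0000
13 December – 31 December 2003: 19 days at 1.65% → €35000 × 1.65% × 19/365 = €30.0616
Total = €953.5342

€953.53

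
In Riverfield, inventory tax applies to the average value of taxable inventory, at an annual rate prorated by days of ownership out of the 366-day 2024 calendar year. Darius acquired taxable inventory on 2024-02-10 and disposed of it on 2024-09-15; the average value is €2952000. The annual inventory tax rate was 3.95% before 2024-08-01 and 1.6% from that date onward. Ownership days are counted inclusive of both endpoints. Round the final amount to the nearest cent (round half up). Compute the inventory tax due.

€61052.36

2024-02-10 to 2024-07-31: 173 days at 3.95% → €2952000 × 3.95% × 173/366 = €55116.0984
2024-08-01 to 2024-09-15: 46 days at 1.6% → €2952000 × 1.6% × 46/366 = €5936.2623
Total = €61052.3607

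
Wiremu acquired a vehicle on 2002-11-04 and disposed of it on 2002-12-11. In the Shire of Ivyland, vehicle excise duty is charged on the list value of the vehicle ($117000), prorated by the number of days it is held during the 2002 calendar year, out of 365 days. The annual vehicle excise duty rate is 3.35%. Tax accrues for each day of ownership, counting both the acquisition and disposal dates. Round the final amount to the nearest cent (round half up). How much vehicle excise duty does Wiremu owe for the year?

$408.06

Days held (2002-11-04 to 2002-12-11): 38 out of 365
Tax = $117000 × 3.35% × 38/365 = $408.0575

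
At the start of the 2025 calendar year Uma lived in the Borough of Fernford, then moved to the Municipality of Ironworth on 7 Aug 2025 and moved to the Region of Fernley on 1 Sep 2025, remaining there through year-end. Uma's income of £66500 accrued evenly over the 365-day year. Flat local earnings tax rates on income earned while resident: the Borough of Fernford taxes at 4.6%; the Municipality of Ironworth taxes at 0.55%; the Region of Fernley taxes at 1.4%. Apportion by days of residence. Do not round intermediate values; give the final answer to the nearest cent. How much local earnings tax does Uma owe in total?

The Borough of Fernford, 1 Jan – 6 Aug 2025: 218 days → £66500 × 4.6% × 218/365 = £1827.0192
The Municipality of Ironworth, 7 Aug – 31 Aug 2025: 25 days → £66500 × 0.55% × 25/365 = £25.0514
The Region of Fernley, 1 Sep – 31 Dec 2025: 122 days → £66500 × 1.4% × 122/365 = £311.1836
Total = £2163.2541

£2163.25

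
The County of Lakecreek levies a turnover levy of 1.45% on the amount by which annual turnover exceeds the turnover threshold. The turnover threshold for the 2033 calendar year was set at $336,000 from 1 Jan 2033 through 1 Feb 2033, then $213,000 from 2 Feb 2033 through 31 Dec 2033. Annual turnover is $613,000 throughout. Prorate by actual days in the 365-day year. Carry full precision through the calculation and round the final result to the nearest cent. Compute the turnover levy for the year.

$5,643.64

1 Jan – 1 Feb 2033: 32 days, exemption $336,000 → ($613,000 − $336,000) × 1.45% × 32/365 = $352.1315
2 Feb – 31 Dec 2033: 333 days, exemption $213,000 → ($613,000 − $213,000) × 1.45% × 333/365 = $5,291.5068
Total = $5,643.6384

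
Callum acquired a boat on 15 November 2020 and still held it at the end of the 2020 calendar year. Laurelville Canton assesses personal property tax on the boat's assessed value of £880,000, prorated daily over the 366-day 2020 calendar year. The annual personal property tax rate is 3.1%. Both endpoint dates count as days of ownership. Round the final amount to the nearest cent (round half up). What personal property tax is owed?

Days held (15 November – 31 December 2020): 47 out of 366
Tax = £880,000 × 3.1% × 47/366 = £3,503.1694

£3,503.17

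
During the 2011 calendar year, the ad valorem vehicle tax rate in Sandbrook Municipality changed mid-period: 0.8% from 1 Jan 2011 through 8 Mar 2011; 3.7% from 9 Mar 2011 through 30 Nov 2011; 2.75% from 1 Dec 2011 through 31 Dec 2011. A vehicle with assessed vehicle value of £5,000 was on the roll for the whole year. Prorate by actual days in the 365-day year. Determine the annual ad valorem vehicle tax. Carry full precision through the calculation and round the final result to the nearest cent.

£154.35

1 Jan – 8 Mar 2011: 67 days at 0.8% → £5,000 × 0.8% × 67/365 = £7.3425
9 Mar – 30 Nov 2011: 267 days at 3.7% → £5,000 × 3.7% × 267/365 = £135.3288
1 Dec – 31 Dec 2011: 31 days at 2.75% → £5,000 × 2.75% × 31/365 = £11.6781
Total = £154.3493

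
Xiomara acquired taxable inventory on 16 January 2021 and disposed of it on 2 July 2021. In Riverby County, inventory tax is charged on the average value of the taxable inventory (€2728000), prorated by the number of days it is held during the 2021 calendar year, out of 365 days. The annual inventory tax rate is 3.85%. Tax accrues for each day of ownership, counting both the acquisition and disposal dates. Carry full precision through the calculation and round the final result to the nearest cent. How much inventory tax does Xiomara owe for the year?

Days held (16 January – 2 July 2021): 168 out of 365
Tax = €2728000 × 3.85% × 168/365 = €48341.6548

€48341.65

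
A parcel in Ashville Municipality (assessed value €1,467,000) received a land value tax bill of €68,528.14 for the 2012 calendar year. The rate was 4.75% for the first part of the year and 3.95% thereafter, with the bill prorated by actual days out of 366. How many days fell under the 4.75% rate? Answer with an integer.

330 days

Let d = days at the first rate; then 366 − d days at the second rate.
€1,467,000 × [4.75%·d + 3.95%·(366−d)] / 366 = €68,528.14
Solving gives d = 330, so the new rate took effect on 26 Nov 2012.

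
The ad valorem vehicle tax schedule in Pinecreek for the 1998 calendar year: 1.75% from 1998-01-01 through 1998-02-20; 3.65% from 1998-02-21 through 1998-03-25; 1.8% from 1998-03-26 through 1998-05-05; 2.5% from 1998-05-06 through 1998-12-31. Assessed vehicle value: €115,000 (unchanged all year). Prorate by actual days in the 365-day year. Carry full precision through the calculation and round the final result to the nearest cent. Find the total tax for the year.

1998-01-01 to 1998-02-20: 51 days at 1.75% → €115,000 × 1.75% × 51/365 = €281.1986
1998-02-21 to 1998-03-25: 33 days at 3.65% → €115,000 × 3.65% × 33/365 = €379.5000
1998-03-26 to 1998-05-05: 41 days at 1.8% → €115,000 × 1.8% × 41/365 = €232.5205
1998-05-06 to 1998-12-31: 240 days at 2.5% → €115,000 × 2.5% × 240/365 = €1,890.4110
Total = €2,783.6301

€2,783.63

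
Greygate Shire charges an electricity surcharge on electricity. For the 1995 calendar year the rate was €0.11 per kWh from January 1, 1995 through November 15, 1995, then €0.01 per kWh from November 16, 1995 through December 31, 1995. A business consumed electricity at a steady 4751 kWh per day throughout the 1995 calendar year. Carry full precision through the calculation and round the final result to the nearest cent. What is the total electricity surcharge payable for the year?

€168,898.05

January 1 – November 15, 1995: 319 days × 4751 kWh/day = 1,515,569 kWh at €0.11/kWh → €166,712.59
November 16 – December 31, 1995: 46 days × 4751 kWh/day = 218,546 kWh at €0.01/kWh → €2,185.46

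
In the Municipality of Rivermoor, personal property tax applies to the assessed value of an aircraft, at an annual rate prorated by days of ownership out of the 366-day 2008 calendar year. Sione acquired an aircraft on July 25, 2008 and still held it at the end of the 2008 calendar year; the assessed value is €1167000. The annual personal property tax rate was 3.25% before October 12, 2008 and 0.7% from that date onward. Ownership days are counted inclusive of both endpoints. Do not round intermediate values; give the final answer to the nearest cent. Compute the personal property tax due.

€9994.43

July 25 – October 11, 2008: 79 days at 3.25% → €1167000 × 3.25% × 79/366 = €8186.5369
October 12 – December 31, 2008: 81 days at 0.7% → €1167000 × 0.7% × 81/366 = €1807.8934
Total = €9994.4303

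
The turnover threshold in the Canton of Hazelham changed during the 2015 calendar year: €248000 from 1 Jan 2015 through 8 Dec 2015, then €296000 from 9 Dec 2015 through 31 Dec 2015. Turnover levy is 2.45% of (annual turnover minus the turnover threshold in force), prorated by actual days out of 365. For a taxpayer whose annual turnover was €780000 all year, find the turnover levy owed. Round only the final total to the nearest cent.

1 Jan – 8 Dec 2015: 342 days, exemption €248000 → (€780000 − €248000) × 2.45% × 342/365 = €12212.6795
9 Dec – 31 Dec 2015: 23 days, exemption €296000 → (€780000 − €296000) × 2.45% × 23/365 = €747.2164
Total = €12959.8959

€12959.90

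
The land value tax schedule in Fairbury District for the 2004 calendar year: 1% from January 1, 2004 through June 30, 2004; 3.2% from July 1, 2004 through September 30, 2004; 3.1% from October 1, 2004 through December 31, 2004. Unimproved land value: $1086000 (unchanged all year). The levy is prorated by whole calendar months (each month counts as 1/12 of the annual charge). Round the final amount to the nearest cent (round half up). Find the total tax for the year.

January 1 – June 30, 2004: 6 months at 1% → $1086000 × 1% × 6/12 = $5430.0000
July 1 – September 30, 2004: 3 months at 3.2% → $1086000 × 3.2% × 3/12 = $8688.0000
October 1 – December 31, 2004: 3 months at 3.1% → $1086000 × 3.1% × 3/12 = $8416.5000
Total = $22534.5000

$22534.50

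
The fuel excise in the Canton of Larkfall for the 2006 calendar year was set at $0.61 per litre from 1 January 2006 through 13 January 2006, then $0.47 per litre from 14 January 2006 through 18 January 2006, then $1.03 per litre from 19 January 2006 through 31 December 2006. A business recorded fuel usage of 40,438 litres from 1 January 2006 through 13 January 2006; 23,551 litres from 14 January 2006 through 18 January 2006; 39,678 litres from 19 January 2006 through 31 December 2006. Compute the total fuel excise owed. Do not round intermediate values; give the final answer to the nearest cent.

1 January – 13 January 2006: 40,438 litres at $0.61/litre → $24,667.18
14 January – 18 January 2006: 23,551 litres at $0.47/litre → $11,068.97
19 January – 31 December 2006: 39,678 litres at $1.03/litre → $40,868.34

$76,604.49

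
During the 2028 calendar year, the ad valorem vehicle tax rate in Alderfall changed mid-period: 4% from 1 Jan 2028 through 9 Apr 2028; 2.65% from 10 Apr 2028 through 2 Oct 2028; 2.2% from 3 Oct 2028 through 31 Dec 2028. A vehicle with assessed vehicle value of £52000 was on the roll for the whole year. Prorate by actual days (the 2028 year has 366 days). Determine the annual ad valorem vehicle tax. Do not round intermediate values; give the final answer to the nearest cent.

£1512.26

1 Jan – 9 Apr 2028: 100 days at 4% → £52000 × 4% × 100/366 = £568.3060
10 Apr – 2 Oct 2028: 176 days at 2.65% → £52000 × 2.65% × 176/366 = £662.6448
3 Oct – 31 Dec 2028: 90 days at 2.2% → £52000 × 2.2% × 90/366 = £281.3115
Total = £1512.2623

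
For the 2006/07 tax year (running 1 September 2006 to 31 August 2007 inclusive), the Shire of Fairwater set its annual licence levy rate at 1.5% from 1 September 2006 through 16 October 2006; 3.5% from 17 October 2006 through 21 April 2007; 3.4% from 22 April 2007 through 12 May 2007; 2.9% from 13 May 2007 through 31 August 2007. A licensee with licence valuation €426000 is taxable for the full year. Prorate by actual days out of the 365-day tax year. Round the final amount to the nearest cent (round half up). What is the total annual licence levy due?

€13034.43

1 September – 16 October 2006: 46 days at 1.5% → €426000 × 1.5% × 46/365 = €805.3151
17 October 2006 – 21 April 2007: 187 days at 3.5% → €426000 × 3.5% × 187/365 = €7638.8219
22 April – 12 May 2007: 21 days at 3.4% → €426000 × 3.4% × 21/365 = €833.3260
13 May – 31 August 2007: 111 days at 2.9% → €426000 × 2.9% × 111/365 = €3756.9699
Total = €13034.4329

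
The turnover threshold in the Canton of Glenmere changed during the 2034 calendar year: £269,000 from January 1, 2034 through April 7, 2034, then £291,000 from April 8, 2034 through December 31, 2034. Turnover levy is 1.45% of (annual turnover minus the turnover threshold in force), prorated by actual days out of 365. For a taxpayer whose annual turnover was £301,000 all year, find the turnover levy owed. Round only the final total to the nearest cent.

January 1 – April 7, 2034: 97 days, exemption £269,000 → (£301,000 − £269,000) × 1.45% × 97/365 = £123.3096
April 8 – December 31, 2034: 268 days, exemption £291,000 → (£301,000 − £291,000) × 1.45% × 268/365 = £106.4658
Total = £229.7753

£229.78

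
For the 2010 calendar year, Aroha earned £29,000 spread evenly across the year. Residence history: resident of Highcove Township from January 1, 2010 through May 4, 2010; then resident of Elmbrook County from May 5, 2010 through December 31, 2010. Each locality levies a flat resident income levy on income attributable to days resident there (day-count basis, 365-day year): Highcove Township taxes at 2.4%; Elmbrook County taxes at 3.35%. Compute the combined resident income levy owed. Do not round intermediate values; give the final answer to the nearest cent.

Highcove Township, January 1 – May 4, 2010: 124 days → £29,000 × 2.4% × 124/365 = £236.4493
Elmbrook County, May 5 – December 31, 2010: 241 days → £29,000 × 3.35% × 241/365 = £641.4562
Total = £877.9055

£877.91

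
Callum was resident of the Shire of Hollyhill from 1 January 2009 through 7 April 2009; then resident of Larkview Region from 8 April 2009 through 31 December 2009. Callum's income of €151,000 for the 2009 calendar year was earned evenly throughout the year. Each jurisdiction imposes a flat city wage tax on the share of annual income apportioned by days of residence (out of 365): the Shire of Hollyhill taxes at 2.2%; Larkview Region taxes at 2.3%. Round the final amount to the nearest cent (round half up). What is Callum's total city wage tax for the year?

€3,432.87

The Shire of Hollyhill, 1 January – 7 April 2009: 97 days → €151,000 × 2.2% × 97/365 = €882.8329
Larkview Region, 8 April – 31 December 2009: 268 days → €151,000 × 2.3% × 268/365 = €2,550.0384
Total = €3,432.8712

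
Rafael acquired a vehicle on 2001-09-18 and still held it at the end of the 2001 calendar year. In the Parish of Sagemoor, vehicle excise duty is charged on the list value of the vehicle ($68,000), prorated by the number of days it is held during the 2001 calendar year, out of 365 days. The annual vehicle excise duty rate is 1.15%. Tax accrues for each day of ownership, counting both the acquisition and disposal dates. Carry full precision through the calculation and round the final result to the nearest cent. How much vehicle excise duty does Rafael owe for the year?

Days held (2001-09-18 to 2001-12-31): 105 out of 365
Tax = $68,000 × 1.15% × 105/365 = $224.9589

$224.96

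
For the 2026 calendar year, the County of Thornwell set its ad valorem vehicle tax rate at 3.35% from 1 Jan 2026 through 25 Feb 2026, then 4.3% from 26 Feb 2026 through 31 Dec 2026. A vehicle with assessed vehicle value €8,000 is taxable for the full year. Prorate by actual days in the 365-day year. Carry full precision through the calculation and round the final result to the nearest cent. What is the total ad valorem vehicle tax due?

1 Jan – 25 Feb 2026: 56 days at 3.35% → €8,000 × 3.35% × 56/365 = €41.1178
26 Feb – 31 Dec 2026: 309 days at 4.3% → €8,000 × 4.3% × 309/365 = €291.2219
Total = €332.3397

€332.34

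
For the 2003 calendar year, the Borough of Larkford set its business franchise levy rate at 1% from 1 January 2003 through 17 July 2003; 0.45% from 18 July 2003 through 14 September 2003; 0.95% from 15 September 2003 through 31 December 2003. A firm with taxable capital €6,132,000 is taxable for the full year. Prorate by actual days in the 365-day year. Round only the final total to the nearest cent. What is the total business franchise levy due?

€54,961.20

1 January – 17 July 2003: 198 days at 1% → €6,132,000 × 1% × 198/365 = €33,264.0000
18 July – 14 September 2003: 59 days at 0.45% → €6,132,000 × 0.45% × 59/365 = €4,460.4000
15 September – 31 December 2003: 108 days at 0.95% → €6,132,000 × 0.95% × 108/365 = €17,236.8000
Total = €54,961.2000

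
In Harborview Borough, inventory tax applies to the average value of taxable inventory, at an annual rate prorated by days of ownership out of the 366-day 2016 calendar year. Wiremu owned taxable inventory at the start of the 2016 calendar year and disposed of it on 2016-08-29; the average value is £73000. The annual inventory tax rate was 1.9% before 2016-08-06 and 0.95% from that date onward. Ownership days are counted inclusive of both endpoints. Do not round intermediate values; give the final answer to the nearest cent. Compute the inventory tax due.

£871.61

2016-01-01 to 2016-08-05: 218 days at 1.9% → £73000 × 1.9% × 218/366 = £826.1366
2016-08-06 to 2016-08-29: 24 days at 0.95% → £73000 × 0.95% × 24/366 = £45.4754
Total = £871.6120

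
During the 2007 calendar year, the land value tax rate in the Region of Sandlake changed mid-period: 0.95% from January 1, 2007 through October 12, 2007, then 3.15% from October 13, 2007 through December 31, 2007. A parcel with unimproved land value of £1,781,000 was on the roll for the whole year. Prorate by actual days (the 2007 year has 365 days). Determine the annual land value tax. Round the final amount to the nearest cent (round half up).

£25,507.34

January 1 – October 12, 2007: 285 days at 0.95% → £1,781,000 × 0.95% × 285/365 = £13,211.1164
October 13 – December 31, 2007: 80 days at 3.15% → £1,781,000 × 3.15% × 80/365 = £12,296.2192
Total = £25,507.3356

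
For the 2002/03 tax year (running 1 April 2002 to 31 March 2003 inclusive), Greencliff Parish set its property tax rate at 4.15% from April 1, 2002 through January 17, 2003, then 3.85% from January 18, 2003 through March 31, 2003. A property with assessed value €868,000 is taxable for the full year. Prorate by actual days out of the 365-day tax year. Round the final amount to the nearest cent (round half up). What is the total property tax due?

€35,501.20

April 1, 2002 – January 17, 2003: 292 days at 4.15% → €868,000 × 4.15% × 292/365 = €28,817.6000
January 18 – March 31, 2003: 73 days at 3.85% → €868,000 × 3.85% × 73/365 = €6,683.6000
Total = €35,501.2000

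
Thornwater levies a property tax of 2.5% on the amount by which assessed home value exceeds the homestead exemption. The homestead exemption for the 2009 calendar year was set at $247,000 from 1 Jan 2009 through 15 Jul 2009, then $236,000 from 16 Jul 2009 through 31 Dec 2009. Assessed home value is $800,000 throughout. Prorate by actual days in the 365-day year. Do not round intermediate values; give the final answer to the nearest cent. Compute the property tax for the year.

$13,952.33

1 Jan – 15 Jul 2009: 196 days, exemption $247,000 → ($800,000 − $247,000) × 2.5% × 196/365 = $7,423.8356
16 Jul – 31 Dec 2009: 169 days, exemption $236,000 → ($800,000 − $236,000) × 2.5% × 169/365 = $6,528.4932
Total = $13,952.3288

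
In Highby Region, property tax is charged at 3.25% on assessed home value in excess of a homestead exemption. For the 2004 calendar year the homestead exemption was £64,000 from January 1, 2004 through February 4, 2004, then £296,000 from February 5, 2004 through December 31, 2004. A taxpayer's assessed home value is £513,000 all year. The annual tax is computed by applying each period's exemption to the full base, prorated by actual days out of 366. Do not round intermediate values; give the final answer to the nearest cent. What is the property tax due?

January 1 – February 4, 2004: 35 days, exemption £64,000 → (£513,000 − £64,000) × 3.25% × 35/366 = £1,395.4577
February 5 – December 31, 2004: 331 days, exemption £296,000 → (£513,000 − £296,000) × 3.25% × 331/366 = £6,378.0806
Total = £7,773.5383

£7,773.54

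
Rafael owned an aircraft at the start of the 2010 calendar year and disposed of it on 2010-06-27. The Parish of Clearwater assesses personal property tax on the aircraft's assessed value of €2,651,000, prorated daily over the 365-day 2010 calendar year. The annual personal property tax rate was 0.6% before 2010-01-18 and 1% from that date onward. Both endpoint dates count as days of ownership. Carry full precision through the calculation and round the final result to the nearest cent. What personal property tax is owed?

€12,434.28

2010-01-01 to 2010-01-17: 17 days at 0.6% → €2,651,000 × 0.6% × 17/365 = €740.8274
2010-01-18 to 2010-06-27: 161 days at 1% → €2,651,000 × 1% × 161/365 = €11,693.4521
Total = €12,434.2795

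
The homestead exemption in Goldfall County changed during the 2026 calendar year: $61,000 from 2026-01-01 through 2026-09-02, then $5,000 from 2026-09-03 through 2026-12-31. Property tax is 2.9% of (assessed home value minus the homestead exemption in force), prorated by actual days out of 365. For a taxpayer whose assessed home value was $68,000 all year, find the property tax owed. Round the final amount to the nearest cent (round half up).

$736.92

2026-01-01 to 2026-09-02: 245 days, exemption $61,000 → ($68,000 − $61,000) × 2.9% × 245/365 = $136.2603
2026-09-03 to 2026-12-31: 120 days, exemption $5,000 → ($68,000 − $5,000) × 2.9% × 120/365 = $600.6575
Total = $736.9178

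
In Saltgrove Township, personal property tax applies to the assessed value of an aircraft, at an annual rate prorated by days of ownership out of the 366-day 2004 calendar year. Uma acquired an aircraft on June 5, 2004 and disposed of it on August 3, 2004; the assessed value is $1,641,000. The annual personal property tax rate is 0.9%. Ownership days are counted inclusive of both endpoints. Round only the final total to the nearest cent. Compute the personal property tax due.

$2,421.15

Days held (June 5 – August 3, 2004): 60 out of 366
Tax = $1,641,000 × 0.9% × 60/366 = $2,421.1475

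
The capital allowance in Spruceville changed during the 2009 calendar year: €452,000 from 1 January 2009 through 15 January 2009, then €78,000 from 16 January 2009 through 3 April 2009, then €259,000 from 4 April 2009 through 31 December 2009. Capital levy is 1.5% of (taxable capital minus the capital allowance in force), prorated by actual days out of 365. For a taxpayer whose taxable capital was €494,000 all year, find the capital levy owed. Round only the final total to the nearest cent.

€3,986.22

1 January – 15 January 2009: 15 days, exemption €452,000 → (€494,000 − €452,000) × 1.5% × 15/365 = €25.8904
16 January – 3 April 2009: 78 days, exemption €78,000 → (€494,000 − €78,000) × 1.5% × 78/365 = €1,333.4795
4 April – 31 December 2009: 272 days, exemption €259,000 → (€494,000 − €259,000) × 1.5% × 272/365 = €2,626.8493
Total = €3,986.2192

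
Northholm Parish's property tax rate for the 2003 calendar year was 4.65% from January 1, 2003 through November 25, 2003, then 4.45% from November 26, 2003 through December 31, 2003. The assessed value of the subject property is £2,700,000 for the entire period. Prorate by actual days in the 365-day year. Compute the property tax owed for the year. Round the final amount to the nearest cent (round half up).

January 1 – November 25, 2003: 329 days at 4.65% → £2,700,000 × 4.65% × 329/365 = £113,166.9863
November 26 – December 31, 2003: 36 days at 4.45% → £2,700,000 × 4.45% × 36/365 = £11,850.4110
Total = £125,017.3973

£125,017.40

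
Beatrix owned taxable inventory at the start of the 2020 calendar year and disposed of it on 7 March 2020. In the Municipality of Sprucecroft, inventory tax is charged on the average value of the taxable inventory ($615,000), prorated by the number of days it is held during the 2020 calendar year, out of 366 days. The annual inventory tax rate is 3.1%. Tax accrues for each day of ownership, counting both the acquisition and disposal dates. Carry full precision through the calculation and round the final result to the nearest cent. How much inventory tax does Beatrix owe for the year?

Days held (1 January – 7 March 2020): 67 out of 366
Tax = $615,000 × 3.1% × 67/366 = $3,490.0410

$3,490.04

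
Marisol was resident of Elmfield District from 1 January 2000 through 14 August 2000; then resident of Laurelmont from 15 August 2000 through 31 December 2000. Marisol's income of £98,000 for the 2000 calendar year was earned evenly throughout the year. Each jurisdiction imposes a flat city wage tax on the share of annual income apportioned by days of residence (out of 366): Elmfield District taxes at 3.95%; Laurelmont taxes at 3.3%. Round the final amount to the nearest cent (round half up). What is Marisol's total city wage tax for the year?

Elmfield District, 1 January – 14 August 2000: 227 days → £98,000 × 3.95% × 227/366 = £2,400.8661
Laurelmont, 15 August – 31 December 2000: 139 days → £98,000 × 3.3% × 139/366 = £1,228.2131
Total = £3,629.0792

£3,629.08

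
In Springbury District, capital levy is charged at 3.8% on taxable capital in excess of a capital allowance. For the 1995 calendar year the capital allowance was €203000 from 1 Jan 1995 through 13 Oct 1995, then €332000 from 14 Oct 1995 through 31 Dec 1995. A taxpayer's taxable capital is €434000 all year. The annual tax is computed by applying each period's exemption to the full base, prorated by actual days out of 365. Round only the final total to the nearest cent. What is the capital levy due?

€7717.02

1 Jan – 13 Oct 1995: 286 days, exemption €203000 → (€434000 − €203000) × 3.8% × 286/365 = €6878.1041
14 Oct – 31 Dec 1995: 79 days, exemption €332000 → (€434000 − €332000) × 3.8% × 79/365 = €838.9151
Total = €7717.0192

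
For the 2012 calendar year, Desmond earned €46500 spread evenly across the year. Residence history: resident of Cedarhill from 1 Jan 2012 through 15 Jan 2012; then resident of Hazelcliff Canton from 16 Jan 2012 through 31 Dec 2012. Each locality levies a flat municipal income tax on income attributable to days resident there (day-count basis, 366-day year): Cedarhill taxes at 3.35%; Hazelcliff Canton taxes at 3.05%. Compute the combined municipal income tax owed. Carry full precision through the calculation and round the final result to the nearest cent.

Cedarhill, 1 Jan – 15 Jan 2012: 15 days → €46500 × 3.35% × 15/366 = €63.8422
Hazelcliff Canton, 16 Jan – 31 Dec 2012: 351 days → €46500 × 3.05% × 351/366 = €1360.1250
Total = €1423.9672

€1423.97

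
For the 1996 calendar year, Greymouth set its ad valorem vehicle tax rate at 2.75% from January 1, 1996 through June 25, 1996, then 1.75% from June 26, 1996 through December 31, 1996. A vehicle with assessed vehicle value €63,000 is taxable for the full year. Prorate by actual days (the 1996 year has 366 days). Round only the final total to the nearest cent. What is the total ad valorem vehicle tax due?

€1,407.17

January 1 – June 25, 1996: 177 days at 2.75% → €63,000 × 2.75% × 177/366 = €837.8484
June 26 – December 31, 1996: 189 days at 1.75% → €63,000 × 1.75% × 189/366 = €569.3238
Total = €1,407.1721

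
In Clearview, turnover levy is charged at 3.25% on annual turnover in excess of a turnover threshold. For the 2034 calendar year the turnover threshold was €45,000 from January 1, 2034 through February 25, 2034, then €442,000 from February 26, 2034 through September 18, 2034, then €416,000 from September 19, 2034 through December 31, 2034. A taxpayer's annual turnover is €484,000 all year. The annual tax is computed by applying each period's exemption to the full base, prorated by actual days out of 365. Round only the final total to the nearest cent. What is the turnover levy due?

€3,585.33

January 1 – February 25, 2034: 56 days, exemption €45,000 → (€484,000 − €45,000) × 3.25% × 56/365 = €2,188.9863
February 26 – September 18, 2034: 205 days, exemption €442,000 → (€484,000 − €442,000) × 3.25% × 205/365 = €766.6438
September 19 – December 31, 2034: 104 days, exemption €416,000 → (€484,000 − €416,000) × 3.25% × 104/365 = €629.6986
Total = €3,585.3288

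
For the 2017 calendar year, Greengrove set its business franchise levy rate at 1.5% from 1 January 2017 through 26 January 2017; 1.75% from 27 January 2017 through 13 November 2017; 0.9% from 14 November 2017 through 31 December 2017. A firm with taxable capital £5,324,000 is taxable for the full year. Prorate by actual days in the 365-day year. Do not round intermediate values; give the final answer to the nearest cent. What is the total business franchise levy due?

£86,270.68

1 January – 26 January 2017: 26 days at 1.5% → £5,324,000 × 1.5% × 26/365 = £5,688.6575
27 January – 13 November 2017: 291 days at 1.75% → £5,324,000 × 1.75% × 291/365 = £74,280.7397
14 November – 31 December 2017: 48 days at 0.9% → £5,324,000 × 0.9% × 48/365 = £6,301.2822
Total = £86,270.6795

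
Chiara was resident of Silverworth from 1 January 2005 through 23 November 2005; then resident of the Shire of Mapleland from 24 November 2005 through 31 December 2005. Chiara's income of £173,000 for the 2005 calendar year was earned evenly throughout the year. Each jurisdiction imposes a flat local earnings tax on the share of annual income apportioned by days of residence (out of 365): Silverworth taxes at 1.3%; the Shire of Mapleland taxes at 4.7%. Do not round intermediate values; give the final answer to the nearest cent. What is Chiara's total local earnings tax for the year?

£2,861.37

Silverworth, 1 January – 23 November 2005: 327 days → £173,000 × 1.3% × 327/365 = £2,014.8575
The Shire of Mapleland, 24 November – 31 December 2005: 38 days → £173,000 × 4.7% × 38/365 = £846.5151
Total = £2,861.3726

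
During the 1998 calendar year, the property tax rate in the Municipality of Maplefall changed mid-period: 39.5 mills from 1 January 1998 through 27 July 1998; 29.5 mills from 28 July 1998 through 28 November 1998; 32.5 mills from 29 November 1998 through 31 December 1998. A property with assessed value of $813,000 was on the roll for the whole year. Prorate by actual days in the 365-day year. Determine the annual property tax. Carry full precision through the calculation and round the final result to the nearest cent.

1 January – 27 July 1998: 208 days at 39.5 mills → $813,000 × 3.95% × 208/365 = $18,300.2959
28 July – 28 November 1998: 124 days at 29.5 mills → $813,000 × 2.95% × 124/365 = $8,147.8192
29 November – 31 December 1998: 33 days at 32.5 mills → $813,000 × 3.25% × 33/365 = $2,388.8836
Total = $28,836.9986

$28,837.00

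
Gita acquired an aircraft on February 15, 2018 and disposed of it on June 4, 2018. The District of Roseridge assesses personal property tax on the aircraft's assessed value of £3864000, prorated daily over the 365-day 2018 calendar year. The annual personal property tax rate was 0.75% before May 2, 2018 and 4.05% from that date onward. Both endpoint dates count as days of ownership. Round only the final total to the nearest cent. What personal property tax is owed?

£20611.53

February 15 – May 1, 2018: 76 days at 0.75% → £3864000 × 0.75% × 76/365 = £6034.1918
May 2 – June 4, 2018: 34 days at 4.05% → £3864000 × 4.05% × 34/365 = £14577.3370
Total = £20611.5288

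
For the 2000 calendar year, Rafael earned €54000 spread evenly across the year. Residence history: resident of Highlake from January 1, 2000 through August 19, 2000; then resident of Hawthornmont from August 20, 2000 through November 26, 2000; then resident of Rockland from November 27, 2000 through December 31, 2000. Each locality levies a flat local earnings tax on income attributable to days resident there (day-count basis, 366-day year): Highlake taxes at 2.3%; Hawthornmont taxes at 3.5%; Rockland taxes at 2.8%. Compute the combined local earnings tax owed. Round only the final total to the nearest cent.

€1443.10

Highlake, January 1 – August 19, 2000: 232 days → €54000 × 2.3% × 232/366 = €787.2787
Hawthornmont, August 20 – November 26, 2000: 99 days → €54000 × 3.5% × 99/366 = €511.2295
Rockland, November 27 – December 31, 2000: 35 days → €54000 × 2.8% × 35/366 = €144.5902
Total = €1443.0984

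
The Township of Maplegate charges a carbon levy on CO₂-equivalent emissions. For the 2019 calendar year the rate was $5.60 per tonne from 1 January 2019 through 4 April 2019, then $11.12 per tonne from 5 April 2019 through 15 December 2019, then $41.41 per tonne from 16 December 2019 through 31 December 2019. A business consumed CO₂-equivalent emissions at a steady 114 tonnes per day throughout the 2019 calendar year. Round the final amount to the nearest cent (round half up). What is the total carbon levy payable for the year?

$458,799.84

1 January – 4 April 2019: 94 days × 114 tonnes/day = 10,716 tonnes at $5.60/tonne → $60,009.60
5 April – 15 December 2019: 255 days × 114 tonnes/day = 29,070 tonnes at $11.12/tonne → $323,258.40
16 December – 31 December 2019: 16 days × 114 tonnes/day = 1,824 tonnes at $41.41/tonne → $75,531.84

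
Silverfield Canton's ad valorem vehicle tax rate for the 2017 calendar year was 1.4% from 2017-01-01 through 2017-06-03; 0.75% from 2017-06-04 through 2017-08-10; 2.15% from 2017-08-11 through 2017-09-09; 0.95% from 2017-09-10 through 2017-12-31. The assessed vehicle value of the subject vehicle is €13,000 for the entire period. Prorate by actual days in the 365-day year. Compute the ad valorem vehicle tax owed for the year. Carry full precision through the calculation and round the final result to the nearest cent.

2017-01-01 to 2017-06-03: 154 days at 1.4% → €13,000 × 1.4% × 154/365 = €76.7890
2017-06-04 to 2017-08-10: 68 days at 0.75% → €13,000 × 0.75% × 68/365 = €18.1644
2017-08-11 to 2017-09-09: 30 days at 2.15% → €13,000 × 2.15% × 30/365 = €22.9726
2017-09-10 to 2017-12-31: 113 days at 0.95% → €13,000 × 0.95% × 113/365 = €38.2342
Total = €156.1603

€156.16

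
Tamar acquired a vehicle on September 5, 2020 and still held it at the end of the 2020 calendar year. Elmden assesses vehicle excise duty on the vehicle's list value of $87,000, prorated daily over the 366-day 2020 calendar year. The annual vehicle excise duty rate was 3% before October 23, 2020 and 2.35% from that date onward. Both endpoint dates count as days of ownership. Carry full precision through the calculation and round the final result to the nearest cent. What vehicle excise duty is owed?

$733.32

September 5 – October 22, 2020: 48 days at 3% → $87,000 × 3% × 48/366 = $342.2951
October 23 – December 31, 2020: 70 days at 2.35% → $87,000 × 2.35% × 70/366 = $391.0246
Total = $733.3197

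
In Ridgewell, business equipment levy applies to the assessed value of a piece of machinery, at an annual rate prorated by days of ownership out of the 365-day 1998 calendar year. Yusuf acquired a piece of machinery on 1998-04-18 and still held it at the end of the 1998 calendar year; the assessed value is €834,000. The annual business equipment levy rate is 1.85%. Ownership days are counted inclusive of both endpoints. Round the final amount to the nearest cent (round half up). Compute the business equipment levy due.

Days held (1998-04-18 to 1998-12-31): 258 out of 365
Tax = €834,000 × 1.85% × 258/365 = €10,905.9781

€10,905.98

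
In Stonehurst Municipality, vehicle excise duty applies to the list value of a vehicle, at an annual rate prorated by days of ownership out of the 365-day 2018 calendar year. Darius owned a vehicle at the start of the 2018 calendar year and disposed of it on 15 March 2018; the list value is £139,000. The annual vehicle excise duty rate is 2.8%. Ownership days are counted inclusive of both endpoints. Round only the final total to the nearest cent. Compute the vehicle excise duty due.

£789.06

Days held (1 January – 15 March 2018): 74 out of 365
Tax = £139,000 × 2.8% × 74/365 = £789.0630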